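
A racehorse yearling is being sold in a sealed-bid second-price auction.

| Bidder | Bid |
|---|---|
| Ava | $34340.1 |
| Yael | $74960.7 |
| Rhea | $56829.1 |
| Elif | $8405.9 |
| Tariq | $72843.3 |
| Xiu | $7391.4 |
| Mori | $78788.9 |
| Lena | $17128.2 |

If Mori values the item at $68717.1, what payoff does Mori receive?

Highest bid: Mori at $78788.9, so Mori wins.
Second-highest bid: Yael at $74960.7 — that is the price the winner pays.
Mori's payoff = value − price = $68717.1 − $74960.7 = −$6243.6.

−$6243.6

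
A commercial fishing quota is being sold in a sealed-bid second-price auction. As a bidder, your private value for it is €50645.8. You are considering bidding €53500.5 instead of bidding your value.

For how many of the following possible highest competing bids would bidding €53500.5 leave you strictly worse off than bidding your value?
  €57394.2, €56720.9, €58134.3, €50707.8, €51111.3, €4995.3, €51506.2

The deviation hurts exactly when the highest competing bid lies strictly between €50645.8 and €53500.5 — overbidding then wins at a price above your value.
€57394.2: above both → same outcome either way.
€56720.9: above both → same outcome either way.
€58134.3: above both → same outcome either way.
€50707.8: inside the interval → strictly worse (loss €62).
€51111.3: inside the interval → strictly worse (loss €465.5).
€4995.3: below both → same outcome either way.
€51506.2: inside the interval → strictly worse (loss €860.4).
Count: 3.

3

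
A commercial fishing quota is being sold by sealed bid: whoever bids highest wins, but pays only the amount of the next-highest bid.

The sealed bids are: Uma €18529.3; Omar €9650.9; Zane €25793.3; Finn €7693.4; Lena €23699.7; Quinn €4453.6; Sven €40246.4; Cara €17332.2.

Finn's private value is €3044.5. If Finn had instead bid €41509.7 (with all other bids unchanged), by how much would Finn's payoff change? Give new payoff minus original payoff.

The highest bid among the other bidders is €40246.4; Finn's bid doesn't change that.
Original bid €7693.4: Finn is not highest (top rival bid is €40246.4); payoff €0.
Alternative bid €41509.7: Finn is highest, pays the top rival bid €40246.4; payoff €3044.5 − €40246.4 = −€37201.9.
Change in payoff = −€37201.9 − (€0) = −€37201.9.

−€37201.9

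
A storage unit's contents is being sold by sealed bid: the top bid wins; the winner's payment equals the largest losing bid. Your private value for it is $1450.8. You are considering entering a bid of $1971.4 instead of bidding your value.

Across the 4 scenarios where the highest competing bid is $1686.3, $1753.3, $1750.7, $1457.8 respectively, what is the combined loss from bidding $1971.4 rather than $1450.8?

The deviation costs you only when the competing bid falls strictly between $1450.8 and $1971.4; elsewhere both bids give the same outcome.
$1686.3: truthful payoff $0, deviation payoff −$235.5 → loss $235.5.
$1753.3: truthful payoff $0, deviation payoff −$302.5 → loss $302.5.
$1750.7: truthful payoff $0, deviation payoff −$299.9 → loss $299.9.
$1457.8: truthful payoff $0, deviation payoff −$7 → loss $7.
Total loss = $235.5 + $302.5 + $299.9 + $7 = $844.9.
Truthful bidding weakly dominates here: raising your bid can only win items priced above your value, and lowering it can only forfeit items priced below.

$844.9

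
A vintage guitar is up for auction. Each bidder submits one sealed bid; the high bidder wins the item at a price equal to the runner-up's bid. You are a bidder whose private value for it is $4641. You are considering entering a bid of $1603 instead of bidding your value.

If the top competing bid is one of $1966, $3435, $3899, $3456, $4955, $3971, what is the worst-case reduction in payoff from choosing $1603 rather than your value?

$1966: truthful gives $2675, deviation gives $0 → loss $2675.
$3435: truthful gives $1206, deviation gives $0 → loss $1206.
$3899: truthful gives $742, deviation gives $0 → loss $742.
$3456: truthful gives $1185, deviation gives $0 → loss $1185.
$4955: same outcome either way → loss $0.
$3971: truthful gives $670, deviation gives $0 → loss $670.
Maximum loss: $2675.

$2675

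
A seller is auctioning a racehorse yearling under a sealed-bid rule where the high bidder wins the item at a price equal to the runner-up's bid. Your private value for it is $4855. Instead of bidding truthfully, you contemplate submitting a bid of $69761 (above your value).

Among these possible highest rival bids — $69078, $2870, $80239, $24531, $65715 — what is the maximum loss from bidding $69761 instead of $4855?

$69078: truthful gives $0, deviation gives −$64223 → loss $64223.
$2870: same outcome either way → loss $0.
$80239: same outcome either way → loss $0.
$24531: truthful gives $0, deviation gives −$19676 → loss $19676.
$65715: truthful gives $0, deviation gives −$60860 → loss $60860.
Maximum loss: $64223.

$64223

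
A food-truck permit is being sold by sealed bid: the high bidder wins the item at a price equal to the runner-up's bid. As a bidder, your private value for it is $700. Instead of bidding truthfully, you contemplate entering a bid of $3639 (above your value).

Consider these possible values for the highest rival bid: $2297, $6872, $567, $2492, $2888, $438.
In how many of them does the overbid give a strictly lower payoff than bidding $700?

The deviation hurts exactly when the highest competing bid lies strictly between $700 and $3639 — overbidding then wins at a price above your value.
$2297: inside the interval → strictly worse (loss $1597).
$6872: above both → same outcome either way.
$567: below both → same outcome either way.
$2492: inside the interval → strictly worse (loss $1792).
$2888: inside the interval → strictly worse (loss $2188).
$438: below both → same outcome either way.
Count: 3.

3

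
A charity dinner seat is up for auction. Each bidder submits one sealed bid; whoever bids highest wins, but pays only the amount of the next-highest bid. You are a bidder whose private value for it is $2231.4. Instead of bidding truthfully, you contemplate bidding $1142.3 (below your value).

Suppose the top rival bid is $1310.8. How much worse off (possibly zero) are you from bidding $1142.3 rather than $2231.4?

$920.6

Bidding your value $2231.4: you win (since $2231.4 > $1310.8) and pay $1310.8. Payoff $920.6.
Bidding $1142.3: you lose. Payoff $0.
The competing bid $1310.8 lies between your shaded bid and your value, so underbidding forfeits an item you could have won at a profitable price.
Loss from deviating = $920.6 − ($0) = $920.6.
Truthful bidding weakly dominates here: raising your bid can only win items priced above your value, and lowering it can only forfeit items priced below.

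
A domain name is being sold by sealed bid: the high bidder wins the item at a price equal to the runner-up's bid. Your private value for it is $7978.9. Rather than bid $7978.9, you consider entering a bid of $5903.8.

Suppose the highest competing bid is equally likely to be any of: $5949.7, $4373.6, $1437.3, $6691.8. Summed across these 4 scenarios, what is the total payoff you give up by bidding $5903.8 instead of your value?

The deviation costs you only when the competing bid falls strictly between $5903.8 and $7978.9; elsewhere both bids give the same outcome.
$5949.7: truthful payoff $2029.2, deviation payoff $0 → loss $2029.2.
$4373.6: outcomes coincide → loss $0.
$1437.3: outcomes coincide → loss $0.
$6691.8: truthful payoff $1287.1, deviation payoff $0 → loss $1287.1.
Total loss = $2029.2 + $1287.1 = $3316.3.

$3316.3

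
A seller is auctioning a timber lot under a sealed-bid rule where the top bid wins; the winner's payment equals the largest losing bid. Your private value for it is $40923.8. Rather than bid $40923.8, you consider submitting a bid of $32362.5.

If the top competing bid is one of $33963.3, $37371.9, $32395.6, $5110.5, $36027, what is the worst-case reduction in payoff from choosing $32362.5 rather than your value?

$8528.2

$33963.3: truthful gives $6960.5, deviation gives $0 → loss $6960.5.
$37371.9: truthful gives $3551.9, deviation gives $0 → loss $3551.9.
$32395.6: truthful gives $8528.2, deviation gives $0 → loss $8528.2.
$5110.5: same outcome either way → loss $0.
$36027: truthful gives $4896.8, deviation gives $0 → loss $4896.8.
Maximum loss: $8528.2.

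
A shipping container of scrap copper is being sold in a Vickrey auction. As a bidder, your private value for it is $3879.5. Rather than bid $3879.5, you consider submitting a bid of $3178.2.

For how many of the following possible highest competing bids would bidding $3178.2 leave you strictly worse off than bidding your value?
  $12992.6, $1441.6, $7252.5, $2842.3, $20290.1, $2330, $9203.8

0

The deviation hurts exactly when the highest competing bid lies strictly between $3178.2 and $3879.5 — underbidding then forfeits a profitable win.
$12992.6: above both → same outcome either way.
$1441.6: below both → same outcome either way.
$7252.5: above both → same outcome either way.
$2842.3: below both → same outcome either way.
$20290.1: above both → same outcome either way.
$2330: below both → same outcome either way.
$9203.8: above both → same outcome either way.
Count: 0.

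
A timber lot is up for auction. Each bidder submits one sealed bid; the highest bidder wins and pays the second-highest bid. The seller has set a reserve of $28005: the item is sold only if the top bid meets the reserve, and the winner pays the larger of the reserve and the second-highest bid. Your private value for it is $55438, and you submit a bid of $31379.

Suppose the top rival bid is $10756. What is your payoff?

$27433

Your bid $31379 is the highest and exceeds the reserve.
Price = max(second-highest bid, reserve) = max($10756, $28005) = $28005.
Payoff = $55438 − $28005 = $27433.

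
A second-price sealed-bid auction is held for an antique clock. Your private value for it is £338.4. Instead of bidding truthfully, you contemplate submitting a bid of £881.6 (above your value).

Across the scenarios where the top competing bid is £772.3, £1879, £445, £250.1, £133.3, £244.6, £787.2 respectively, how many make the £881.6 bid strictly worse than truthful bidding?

The deviation hurts exactly when the highest competing bid lies strictly between £338.4 and £881.6 — overbidding then wins at a price above your value.
£772.3: inside the interval → strictly worse (loss £433.9).
£1879: above both → same outcome either way.
£445: inside the interval → strictly worse (loss £106.6).
£250.1: below both → same outcome either way.
£133.3: below both → same outcome either way.
£244.6: below both → same outcome either way.
£787.2: inside the interval → strictly worse (loss £448.8).
Count: 3.

3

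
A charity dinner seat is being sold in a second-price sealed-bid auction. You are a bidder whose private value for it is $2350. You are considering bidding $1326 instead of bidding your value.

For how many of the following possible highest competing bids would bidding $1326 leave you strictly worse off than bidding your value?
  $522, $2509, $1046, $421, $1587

1

The deviation hurts exactly when the highest competing bid lies strictly between $1326 and $2350 — underbidding then forfeits a profitable win.
$522: below both → same outcome either way.
$2509: above both → same outcome either way.
$1046: below both → same outcome either way.
$421: below both → same outcome either way.
$1587: inside the interval → strictly worse (loss $763).
Count: 1.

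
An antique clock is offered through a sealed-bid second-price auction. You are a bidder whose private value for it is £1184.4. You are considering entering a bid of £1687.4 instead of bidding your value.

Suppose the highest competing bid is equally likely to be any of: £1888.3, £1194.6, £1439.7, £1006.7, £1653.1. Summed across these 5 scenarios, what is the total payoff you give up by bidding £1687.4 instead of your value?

£734.2

The deviation costs you only when the competing bid falls strictly between £1184.4 and £1687.4; elsewhere both bids give the same outcome.
£1888.3: outcomes coincide → loss £0.
£1194.6: truthful payoff £0, deviation payoff −£10.2 → loss £10.2.
£1439.7: truthful payoff £0, deviation payoff −£255.3 → loss £255.3.
£1006.7: outcomes coincide → loss £0.
£1653.1: truthful payoff £0, deviation payoff −£468.7 → loss £468.7.
Total loss = £10.2 + £255.3 + £468.7 = £734.2.
Because the price is fixed by the runner-up's bid, deviating from your value can only change a good outcome into a bad one — never the reverse.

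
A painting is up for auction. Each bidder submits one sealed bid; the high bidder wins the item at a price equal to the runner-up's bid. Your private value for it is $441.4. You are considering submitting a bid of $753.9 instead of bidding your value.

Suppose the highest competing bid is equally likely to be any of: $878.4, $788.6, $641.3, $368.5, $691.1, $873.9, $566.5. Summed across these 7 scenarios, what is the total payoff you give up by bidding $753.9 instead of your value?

$574.7

The deviation costs you only when the competing bid falls strictly between $441.4 and $753.9; elsewhere both bids give the same outcome.
$878.4: outcomes coincide → loss $0.
$788.6: outcomes coincide → loss $0.
$641.3: truthful payoff $0, deviation payoff −$199.9 → loss $199.9.
$368.5: outcomes coincide → loss $0.
$691.1: truthful payoff $0, deviation payoff −$249.7 → loss $249.7.
$873.9: outcomes coincide → loss $0.
$566.5: truthful payoff $0, deviation payoff −$125.1 → loss $125.1.
Total loss = $199.9 + $249.7 + $125.1 = $574.7.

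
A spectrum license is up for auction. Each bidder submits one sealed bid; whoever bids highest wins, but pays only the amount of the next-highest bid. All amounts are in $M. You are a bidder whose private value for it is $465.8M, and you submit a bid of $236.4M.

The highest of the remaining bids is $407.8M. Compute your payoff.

Your bid $236.4M is below the highest competing bid $407.8M, so you lose.
A losing bidder pays nothing and receives nothing: payoff = $0M.

$0M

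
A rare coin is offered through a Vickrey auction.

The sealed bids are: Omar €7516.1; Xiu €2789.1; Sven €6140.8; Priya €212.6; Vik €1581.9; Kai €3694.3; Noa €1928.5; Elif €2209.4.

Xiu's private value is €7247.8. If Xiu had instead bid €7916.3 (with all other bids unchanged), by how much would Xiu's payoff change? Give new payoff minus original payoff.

The highest bid among the other bidders is €7516.1; Xiu's bid doesn't change that.
Original bid €2789.1: Xiu is not highest (top rival bid is €7516.1); payoff €0.
Alternative bid €7916.3: Xiu is highest, pays the top rival bid €7516.1; payoff €7247.8 − €7516.1 = −€268.3.
Change in payoff = −€268.3 − (€0) = −€268.3.

−€268.3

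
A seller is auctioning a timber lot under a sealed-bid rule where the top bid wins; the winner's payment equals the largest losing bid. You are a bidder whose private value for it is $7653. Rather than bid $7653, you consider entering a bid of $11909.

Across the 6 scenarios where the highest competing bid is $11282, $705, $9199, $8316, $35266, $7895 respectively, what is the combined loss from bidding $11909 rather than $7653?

$6080

The deviation costs you only when the competing bid falls strictly between $7653 and $11909; elsewhere both bids give the same outcome.
$11282: truthful payoff $0, deviation payoff −$3629 → loss $3629.
$705: outcomes coincide → loss $0.
$9199: truthful payoff $0, deviation payoff −$1546 → loss $1546.
$8316: truthful payoff $0, deviation payoff −$663 → loss $663.
$35266: outcomes coincide → loss $0.
$7895: truthful payoff $0, deviation payoff −$242 → loss $242.
Total loss = $3629 + $1546 + $663 + $242 = $6080.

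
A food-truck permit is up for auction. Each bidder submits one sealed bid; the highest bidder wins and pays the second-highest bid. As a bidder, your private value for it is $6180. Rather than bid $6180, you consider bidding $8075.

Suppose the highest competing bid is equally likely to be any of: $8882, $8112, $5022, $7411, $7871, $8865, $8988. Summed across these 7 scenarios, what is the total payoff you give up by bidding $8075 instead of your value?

$2922

The deviation costs you only when the competing bid falls strictly between $6180 and $8075; elsewhere both bids give the same outcome.
$8882: outcomes coincide → loss $0.
$8112: outcomes coincide → loss $0.
$5022: outcomes coincide → loss $0.
$7411: truthful payoff $0, deviation payoff −$1231 → loss $1231.
$7871: truthful payoff $0, deviation payoff −$1691 → loss $1691.
$8865: outcomes coincide → loss $0.
$8988: outcomes coincide → loss $0.
Total loss = $1231 + $1691 = $2922.
In a second-price auction your bid sets only whether you win, not what you pay, so bidding your true value is weakly dominant.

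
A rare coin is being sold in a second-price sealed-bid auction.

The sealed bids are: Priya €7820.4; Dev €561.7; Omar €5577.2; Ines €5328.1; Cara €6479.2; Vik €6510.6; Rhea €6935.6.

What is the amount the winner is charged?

€6935.6

Highest bid: Priya at €7820.4, so Priya wins.
Second-highest bid: Rhea at €6935.6 — that is the price the winner pays.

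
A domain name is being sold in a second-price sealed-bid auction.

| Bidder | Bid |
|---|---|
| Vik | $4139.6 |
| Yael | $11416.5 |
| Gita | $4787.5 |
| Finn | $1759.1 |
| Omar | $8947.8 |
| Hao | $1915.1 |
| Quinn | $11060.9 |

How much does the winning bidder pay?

$11060.9

Highest bid: Yael at $11416.5, so Yael wins.
Second-highest bid: Quinn at $11060.9 — that is the price the winner pays.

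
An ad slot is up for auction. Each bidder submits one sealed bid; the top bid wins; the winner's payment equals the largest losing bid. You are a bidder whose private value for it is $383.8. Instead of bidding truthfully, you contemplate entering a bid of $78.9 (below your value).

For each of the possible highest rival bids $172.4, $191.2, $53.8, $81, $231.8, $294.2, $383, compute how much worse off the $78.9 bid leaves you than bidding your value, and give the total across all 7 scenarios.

$949.2

The deviation costs you only when the competing bid falls strictly between $78.9 and $383.8; elsewhere both bids give the same outcome.
$172.4: truthful payoff $211.4, deviation payoff $0 → loss $211.4.
$191.2: truthful payoff $192.6, deviation payoff $0 → loss $192.6.
$53.8: outcomes coincide → loss $0.
$81: truthful payoff $302.8, deviation payoff $0 → loss $302.8.
$231.8: truthful payoff $152, deviation payoff $0 → loss $152.
$294.2: truthful payoff $89.6, deviation payoff $0 → loss $89.6.
$383: truthful payoff $0.8, deviation payoff $0 → loss $0.8.
Total loss = $211.4 + $192.6 + $302.8 + $152 + $89.6 + $0.8 = $949.2.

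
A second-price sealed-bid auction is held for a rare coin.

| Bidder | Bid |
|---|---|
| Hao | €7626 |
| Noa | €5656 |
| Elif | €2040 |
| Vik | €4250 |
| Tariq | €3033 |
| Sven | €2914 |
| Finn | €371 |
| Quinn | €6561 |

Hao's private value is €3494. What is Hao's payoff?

−€3067

Highest bid: Hao at €7626, so Hao wins.
Second-highest bid: Quinn at €6561 — that is the price the winner pays.
Hao's payoff = value − price = €3494 − €6561 = −€3067.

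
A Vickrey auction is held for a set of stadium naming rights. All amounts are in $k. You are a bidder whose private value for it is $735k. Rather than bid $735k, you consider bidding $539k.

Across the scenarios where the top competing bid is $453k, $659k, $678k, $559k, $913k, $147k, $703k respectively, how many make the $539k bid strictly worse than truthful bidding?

The deviation hurts exactly when the highest competing bid lies strictly between $539k and $735k — underbidding then forfeits a profitable win.
$453k: below both → same outcome either way.
$659k: inside the interval → strictly worse (loss $76k).
$678k: inside the interval → strictly worse (loss $57k).
$559k: inside the interval → strictly worse (loss $176k).
$913k: above both → same outcome either way.
$147k: below both → same outcome either way.
$703k: inside the interval → strictly worse (loss $32k).
Count: 4.

4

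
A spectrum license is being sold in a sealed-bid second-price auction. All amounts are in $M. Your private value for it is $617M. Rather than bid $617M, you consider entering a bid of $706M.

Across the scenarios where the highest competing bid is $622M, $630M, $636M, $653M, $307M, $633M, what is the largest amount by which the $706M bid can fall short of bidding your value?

$622M: truthful gives $0M, deviation gives −$5M → loss $5M.
$630M: truthful gives $0M, deviation gives −$13M → loss $13M.
$636M: truthful gives $0M, deviation gives −$19M → loss $19M.
$653M: truthful gives $0M, deviation gives −$36M → loss $36M.
$307M: same outcome either way → loss $0M.
$633M: truthful gives $0M, deviation gives −$16M → loss $16M.
Maximum loss: $36M.

$36M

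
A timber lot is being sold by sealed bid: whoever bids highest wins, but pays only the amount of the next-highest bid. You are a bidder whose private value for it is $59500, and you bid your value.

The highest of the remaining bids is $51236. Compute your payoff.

Your bid $59500 exceeds the highest competing bid $51236, so you win.
In a second-price auction the winner pays the second-highest bid, $51236.
Payoff = value − price = $59500 − $51236 = $8264.

$8264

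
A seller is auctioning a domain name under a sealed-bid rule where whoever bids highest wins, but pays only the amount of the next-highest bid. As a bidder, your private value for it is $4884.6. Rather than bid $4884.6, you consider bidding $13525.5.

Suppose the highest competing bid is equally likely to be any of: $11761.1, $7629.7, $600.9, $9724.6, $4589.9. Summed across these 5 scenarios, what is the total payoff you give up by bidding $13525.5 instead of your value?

$14461.6

The deviation costs you only when the competing bid falls strictly between $4884.6 and $13525.5; elsewhere both bids give the same outcome.
$11761.1: truthful payoff $0, deviation payoff −$6876.5 → loss $6876.5.
$7629.7: truthful payoff $0, deviation payoff −$2745.1 → loss $2745.1.
$600.9: outcomes coincide → loss $0.
$9724.6: truthful payoff $0, deviation payoff −$4840 → loss $4840.
$4589.9: outcomes coincide → loss $0.
Total loss = $6876.5 + $2745.1 + $4840 = $14461.6.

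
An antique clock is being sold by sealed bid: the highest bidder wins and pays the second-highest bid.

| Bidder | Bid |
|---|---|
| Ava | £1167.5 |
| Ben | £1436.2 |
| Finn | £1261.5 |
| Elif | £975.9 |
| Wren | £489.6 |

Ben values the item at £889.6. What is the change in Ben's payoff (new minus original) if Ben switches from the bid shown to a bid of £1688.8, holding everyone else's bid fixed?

£0

The highest bid among the other bidders is £1261.5; Ben's bid doesn't change that.
Original bid £1436.2: Ben is highest, pays the top rival bid £1261.5; payoff £889.6 − £1261.5 = −£371.9.
Alternative bid £1688.8: Ben is highest, pays the top rival bid £1261.5; payoff £889.6 − £1261.5 = −£371.9.
Change in payoff = −£371.9 − (−£371.9) = £0.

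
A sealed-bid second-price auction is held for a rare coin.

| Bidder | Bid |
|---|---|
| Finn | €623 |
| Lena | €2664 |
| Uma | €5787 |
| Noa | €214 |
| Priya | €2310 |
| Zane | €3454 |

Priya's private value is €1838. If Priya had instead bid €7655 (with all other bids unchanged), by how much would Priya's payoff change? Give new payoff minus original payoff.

The highest bid among the other bidders is €5787; Priya's bid doesn't change that.
Original bid €2310: Priya is not highest (top rival bid is €5787); payoff €0.
Alternative bid €7655: Priya is highest, pays the top rival bid €5787; payoff €1838 − €5787 = −€3949.
Change in payoff = −€3949 − (€0) = −€3949.

−€3949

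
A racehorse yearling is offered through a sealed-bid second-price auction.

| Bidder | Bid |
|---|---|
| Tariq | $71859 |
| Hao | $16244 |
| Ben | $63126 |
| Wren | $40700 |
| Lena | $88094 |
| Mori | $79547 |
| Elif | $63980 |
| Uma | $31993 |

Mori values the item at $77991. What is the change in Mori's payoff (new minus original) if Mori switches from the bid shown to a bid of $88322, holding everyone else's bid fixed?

−$10103

The highest bid among the other bidders is $88094; Mori's bid doesn't change that.
Original bid $79547: Mori is not highest (top rival bid is $88094); payoff $0.
Alternative bid $88322: Mori is highest, pays the top rival bid $88094; payoff $77991 − $88094 = −$10103.
Change in payoff = −$10103 − ($0) = −$10103.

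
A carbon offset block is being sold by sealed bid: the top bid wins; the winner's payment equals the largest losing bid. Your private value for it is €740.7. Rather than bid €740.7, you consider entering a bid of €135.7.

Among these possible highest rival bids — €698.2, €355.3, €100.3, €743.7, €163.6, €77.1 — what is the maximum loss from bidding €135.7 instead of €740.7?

€577.1

€698.2: truthful gives €42.5, deviation gives €0 → loss €42.5.
€355.3: truthful gives €385.4, deviation gives €0 → loss €385.4.
€100.3: same outcome either way → loss €0.
€743.7: same outcome either way → loss €0.
€163.6: truthful gives €577.1, deviation gives €0 → loss €577.1.
€77.1: same outcome either way → loss €0.
Maximum loss: €577.1.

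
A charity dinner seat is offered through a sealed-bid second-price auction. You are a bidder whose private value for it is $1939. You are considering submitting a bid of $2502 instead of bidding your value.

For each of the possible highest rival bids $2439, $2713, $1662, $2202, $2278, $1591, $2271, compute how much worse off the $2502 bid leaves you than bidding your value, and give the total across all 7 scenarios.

The deviation costs you only when the competing bid falls strictly between $1939 and $2502; elsewhere both bids give the same outcome.
$2439: truthful payoff $0, deviation payoff −$500 → loss $500.
$2713: outcomes coincide → loss $0.
$1662: outcomes coincide → loss $0.
$2202: truthful payoff $0, deviation payoff −$263 → loss $263.
$2278: truthful payoff $0, deviation payoff −$339 → loss $339.
$1591: outcomes coincide → loss $0.
$2271: truthful payoff $0, deviation payoff −$332 → loss $332.
Total loss = $500 + $263 + $339 + $332 = $1434.
Truthful bidding weakly dominates here: raising your bid can only win items priced above your value, and lowering it can only forfeit items priced below.

$1434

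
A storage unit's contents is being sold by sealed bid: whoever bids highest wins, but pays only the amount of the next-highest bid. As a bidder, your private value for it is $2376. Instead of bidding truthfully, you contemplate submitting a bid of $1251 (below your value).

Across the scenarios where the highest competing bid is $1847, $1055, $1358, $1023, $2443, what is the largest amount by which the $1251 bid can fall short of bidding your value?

$1018

$1847: truthful gives $529, deviation gives $0 → loss $529.
$1055: same outcome either way → loss $0.
$1358: truthful gives $1018, deviation gives $0 → loss $1018.
$1023: same outcome either way → loss $0.
$2443: same outcome either way → loss $0.
Maximum loss: $1018.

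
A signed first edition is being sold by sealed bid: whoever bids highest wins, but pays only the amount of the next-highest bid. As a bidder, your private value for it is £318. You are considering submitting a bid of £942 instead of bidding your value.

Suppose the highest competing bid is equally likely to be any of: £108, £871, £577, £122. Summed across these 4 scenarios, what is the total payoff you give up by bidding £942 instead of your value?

The deviation costs you only when the competing bid falls strictly between £318 and £942; elsewhere both bids give the same outcome.
£108: outcomes coincide → loss £0.
£871: truthful payoff £0, deviation payoff −£553 → loss £553.
£577: truthful payoff £0, deviation payoff −£259 → loss £259.
£122: outcomes coincide → loss £0.
Total loss = £553 + £259 = £812.
Because the price is fixed by the runner-up's bid, deviating from your value can only change a good outcome into a bad one — never the reverse.

£812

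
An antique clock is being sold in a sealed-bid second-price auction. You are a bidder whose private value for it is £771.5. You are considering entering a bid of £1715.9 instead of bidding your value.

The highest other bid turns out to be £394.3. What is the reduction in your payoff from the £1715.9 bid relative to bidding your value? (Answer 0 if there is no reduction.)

£0

Bidding your value £771.5: you win (since £771.5 > £394.3) and pay £394.3. Payoff £377.2.
Bidding £1715.9: you win and pay £394.3. Payoff £771.5 − £394.3 = £377.2.
Difference = £377.2 − £377.2 = £0; both bids lead to the same outcome because the competing bid is below both your value and your alternative bid.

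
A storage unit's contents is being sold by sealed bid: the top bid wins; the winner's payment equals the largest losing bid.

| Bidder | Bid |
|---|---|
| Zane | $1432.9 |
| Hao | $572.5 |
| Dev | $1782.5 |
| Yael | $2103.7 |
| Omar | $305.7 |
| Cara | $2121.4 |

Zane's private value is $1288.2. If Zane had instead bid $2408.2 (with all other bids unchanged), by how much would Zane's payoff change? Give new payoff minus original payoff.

The highest bid among the other bidders is $2121.4; Zane's bid doesn't change that.
Original bid $1432.9: Zane is not highest (top rival bid is $2121.4); payoff $0.
Alternative bid $2408.2: Zane is highest, pays the top rival bid $2121.4; payoff $1288.2 − $2121.4 = −$833.2.
Change in payoff = −$833.2 − ($0) = −$833.2.

−$833.2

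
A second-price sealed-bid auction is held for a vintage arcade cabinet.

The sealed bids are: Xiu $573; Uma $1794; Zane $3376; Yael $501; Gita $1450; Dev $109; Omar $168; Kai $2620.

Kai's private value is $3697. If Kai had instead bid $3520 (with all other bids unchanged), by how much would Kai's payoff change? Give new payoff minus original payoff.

$321

The highest bid among the other bidders is $3376; Kai's bid doesn't change that.
Original bid $2620: Kai is not highest (top rival bid is $3376); payoff $0.
Alternative bid $3520: Kai is highest, pays the top rival bid $3376; payoff $3697 − $3376 = $321.
Change in payoff = $321 − ($0) = $321.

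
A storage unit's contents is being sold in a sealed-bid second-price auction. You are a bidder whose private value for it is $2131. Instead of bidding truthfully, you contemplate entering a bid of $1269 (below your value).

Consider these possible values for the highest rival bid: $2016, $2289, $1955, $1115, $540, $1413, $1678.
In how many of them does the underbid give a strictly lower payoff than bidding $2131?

4

The deviation hurts exactly when the highest competing bid lies strictly between $1269 and $2131 — underbidding then forfeits a profitable win.
$2016: inside the interval → strictly worse (loss $115).
$2289: above both → same outcome either way.
$1955: inside the interval → strictly worse (loss $176).
$1115: below both → same outcome either way.
$540: below both → same outcome either way.
$1413: inside the interval → strictly worse (loss $718).
$1678: inside the interval → strictly worse (loss $453).
Count: 4.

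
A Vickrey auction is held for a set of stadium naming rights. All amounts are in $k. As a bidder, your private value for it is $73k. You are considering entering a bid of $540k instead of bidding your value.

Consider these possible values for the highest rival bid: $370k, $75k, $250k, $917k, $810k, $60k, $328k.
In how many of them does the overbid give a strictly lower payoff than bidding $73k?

The deviation hurts exactly when the highest competing bid lies strictly between $73k and $540k — overbidding then wins at a price above your value.
$370k: inside the interval → strictly worse (loss $297k).
$75k: inside the interval → strictly worse (loss $2k).
$250k: inside the interval → strictly worse (loss $177k).
$917k: above both → same outcome either way.
$810k: above both → same outcome either way.
$60k: below both → same outcome either way.
$328k: inside the interval → strictly worse (loss $255k).
Count: 4.

4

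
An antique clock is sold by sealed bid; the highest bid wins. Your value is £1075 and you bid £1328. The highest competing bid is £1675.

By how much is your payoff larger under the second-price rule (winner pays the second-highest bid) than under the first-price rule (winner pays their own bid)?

£0

Your bid £1328 is below £1675, so you lose under either rule.
Payoff is £0 in both cases; difference = £0.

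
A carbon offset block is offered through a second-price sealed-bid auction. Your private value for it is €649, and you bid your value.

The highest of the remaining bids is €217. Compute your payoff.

Your bid €649 exceeds the highest competing bid €217, so you win.
In a second-price auction the winner pays the second-highest bid, €217.
Payoff = value − price = €649 − €217 = €432.

€432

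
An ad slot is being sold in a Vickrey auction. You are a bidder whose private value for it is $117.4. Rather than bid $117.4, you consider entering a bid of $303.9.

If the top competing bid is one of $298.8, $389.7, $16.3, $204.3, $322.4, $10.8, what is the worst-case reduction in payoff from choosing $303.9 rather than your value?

$181.4

$298.8: truthful gives $0, deviation gives −$181.4 → loss $181.4.
$389.7: same outcome either way → loss $0.
$16.3: same outcome either way → loss $0.
$204.3: truthful gives $0, deviation gives −$86.9 → loss $86.9.
$322.4: same outcome either way → loss $0.
$10.8: same outcome either way → loss $0.
Maximum loss: $181.4.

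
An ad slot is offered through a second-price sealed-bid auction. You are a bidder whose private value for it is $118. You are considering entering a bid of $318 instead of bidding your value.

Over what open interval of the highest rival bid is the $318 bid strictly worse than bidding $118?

If the competing bid is below $118, both bids win at the same price — no difference.
If it is above $318, both bids lose — no difference.
If it lies strictly between $118 and $318, bidding your value loses (payoff 0) while bidding $318 wins at a price above your value (payoff negative).
So the deviation strictly hurts on the open interval ($118, $318).

($118, $318)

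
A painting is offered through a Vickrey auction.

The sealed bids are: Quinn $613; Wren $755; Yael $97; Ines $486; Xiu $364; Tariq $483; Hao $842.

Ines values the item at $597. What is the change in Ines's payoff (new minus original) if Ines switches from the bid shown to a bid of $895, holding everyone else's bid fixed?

The highest bid among the other bidders is $842; Ines's bid doesn't change that.
Original bid $486: Ines is not highest (top rival bid is $842); payoff $0.
Alternative bid $895: Ines is highest, pays the top rival bid $842; payoff $597 − $842 = −$245.
Change in payoff = −$245 − ($0) = −$245.

−$245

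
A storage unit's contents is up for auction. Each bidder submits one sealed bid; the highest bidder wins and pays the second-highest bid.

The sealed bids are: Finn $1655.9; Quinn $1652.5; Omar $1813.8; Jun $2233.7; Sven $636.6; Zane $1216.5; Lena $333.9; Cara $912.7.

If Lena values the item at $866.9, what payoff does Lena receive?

$0

Highest bid: Jun at $2233.7, so Jun wins.
Second-highest bid: Omar at $1813.8 — that is the price the winner pays.
Lena did not win, so Lena pays nothing and receives nothing: payoff $0.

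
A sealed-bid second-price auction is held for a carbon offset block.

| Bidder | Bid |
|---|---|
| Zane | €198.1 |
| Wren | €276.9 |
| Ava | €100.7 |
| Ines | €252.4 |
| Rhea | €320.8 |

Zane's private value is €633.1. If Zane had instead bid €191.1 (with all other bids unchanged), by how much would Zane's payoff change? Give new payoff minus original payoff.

€0

The highest bid among the other bidders is €320.8; Zane's bid doesn't change that.
Original bid €198.1: Zane is not highest (top rival bid is €320.8); payoff €0.
Alternative bid €191.1: Zane is not highest (top rival bid is €320.8); payoff €0.
Change in payoff = €0 − (€0) = €0.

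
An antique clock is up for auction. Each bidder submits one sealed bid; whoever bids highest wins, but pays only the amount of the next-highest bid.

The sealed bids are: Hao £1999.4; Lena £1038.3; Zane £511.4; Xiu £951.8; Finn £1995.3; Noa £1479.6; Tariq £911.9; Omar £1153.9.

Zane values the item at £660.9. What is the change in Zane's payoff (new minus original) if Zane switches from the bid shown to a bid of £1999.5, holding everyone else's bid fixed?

−£1338.5

The highest bid among the other bidders is £1999.4; Zane's bid doesn't change that.
Original bid £511.4: Zane is not highest (top rival bid is £1999.4); payoff £0.
Alternative bid £1999.5: Zane is highest, pays the top rival bid £1999.4; payoff £660.9 − £1999.4 = −£1338.5.
Change in payoff = −£1338.5 − (£0) = −£1338.5.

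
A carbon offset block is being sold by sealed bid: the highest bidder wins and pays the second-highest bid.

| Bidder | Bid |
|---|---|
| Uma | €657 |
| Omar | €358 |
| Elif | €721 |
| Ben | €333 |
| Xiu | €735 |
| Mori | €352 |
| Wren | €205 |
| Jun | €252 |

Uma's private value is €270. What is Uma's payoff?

Highest bid: Xiu at €735, so Xiu wins.
Second-highest bid: Elif at €721 — that is the price the winner pays.
Uma did not win, so Uma pays nothing and receives nothing: payoff €0.

€0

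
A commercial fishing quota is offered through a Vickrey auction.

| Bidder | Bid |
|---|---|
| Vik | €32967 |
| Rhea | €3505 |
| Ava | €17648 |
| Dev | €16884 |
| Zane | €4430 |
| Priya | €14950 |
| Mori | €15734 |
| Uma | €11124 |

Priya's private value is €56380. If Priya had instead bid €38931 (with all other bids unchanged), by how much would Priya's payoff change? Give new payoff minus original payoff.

€23413

The highest bid among the other bidders is €32967; Priya's bid doesn't change that.
Original bid €14950: Priya is not highest (top rival bid is €32967); payoff €0.
Alternative bid €38931: Priya is highest, pays the top rival bid €32967; payoff €56380 − €32967 = €23413.
Change in payoff = €23413 − (€0) = €23413.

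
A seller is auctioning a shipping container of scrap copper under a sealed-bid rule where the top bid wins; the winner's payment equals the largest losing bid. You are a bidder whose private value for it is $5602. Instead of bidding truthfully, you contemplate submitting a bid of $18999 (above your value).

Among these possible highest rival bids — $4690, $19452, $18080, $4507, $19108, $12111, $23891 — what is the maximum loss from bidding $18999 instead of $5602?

$4690: same outcome either way → loss $0.
$19452: same outcome either way → loss $0.
$18080: truthful gives $0, deviation gives −$12478 → loss $12478.
$4507: same outcome either way → loss $0.
$19108: same outcome either way → loss $0.
$12111: truthful gives $0, deviation gives −$6509 → loss $6509.
$23891: same outcome either way → loss $0.
Maximum loss: $12478.

$12478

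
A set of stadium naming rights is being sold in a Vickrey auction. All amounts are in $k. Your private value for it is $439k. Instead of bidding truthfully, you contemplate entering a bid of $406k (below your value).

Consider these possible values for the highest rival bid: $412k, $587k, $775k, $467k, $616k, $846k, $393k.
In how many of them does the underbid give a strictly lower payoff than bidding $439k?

1

The deviation hurts exactly when the highest competing bid lies strictly between $406k and $439k — underbidding then forfeits a profitable win.
$412k: inside the interval → strictly worse (loss $27k).
$587k: above both → same outcome either way.
$775k: above both → same outcome either way.
$467k: above both → same outcome either way.
$616k: above both → same outcome either way.
$846k: above both → same outcome either way.
$393k: below both → same outcome either way.
Count: 1.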